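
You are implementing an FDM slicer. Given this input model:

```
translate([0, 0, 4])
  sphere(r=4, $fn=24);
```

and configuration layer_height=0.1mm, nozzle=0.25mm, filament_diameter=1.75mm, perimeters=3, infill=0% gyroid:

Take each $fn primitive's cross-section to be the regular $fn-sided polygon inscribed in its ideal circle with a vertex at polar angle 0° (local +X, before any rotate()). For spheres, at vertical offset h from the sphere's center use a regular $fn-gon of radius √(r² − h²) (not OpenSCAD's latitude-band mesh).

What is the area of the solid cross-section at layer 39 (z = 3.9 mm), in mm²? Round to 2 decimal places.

49.66 mm²

At z = 3.9 mm: the sphere: section is a regular 24-gon, circumradius = √(r²−h²) = √(4²−0.1²) = 3.999 (area = (24/2)·3.999²·sin(360°/24) = 49.66 mm²). Overall, the cross-section is a single solid region. Net area = 49.66 mm².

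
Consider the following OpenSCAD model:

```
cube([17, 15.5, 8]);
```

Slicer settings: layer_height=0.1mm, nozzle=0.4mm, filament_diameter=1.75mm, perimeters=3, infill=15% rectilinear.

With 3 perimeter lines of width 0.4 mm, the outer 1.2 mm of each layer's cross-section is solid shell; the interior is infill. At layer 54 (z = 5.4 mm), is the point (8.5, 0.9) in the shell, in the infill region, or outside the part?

shell

At z = 5.4 mm: the cube is present — its section is the full 17×15.5 rectangle. Overall, the cross-section is a single solid region. The nearest boundary edge runs (0.00, 0.00)→(17.00, 0.00); distance from the point to it = 0.90 mm. The point is inside the cross-section, 0.90 mm from the nearest boundary — within the 1.2 mm shell band (3 × 0.4).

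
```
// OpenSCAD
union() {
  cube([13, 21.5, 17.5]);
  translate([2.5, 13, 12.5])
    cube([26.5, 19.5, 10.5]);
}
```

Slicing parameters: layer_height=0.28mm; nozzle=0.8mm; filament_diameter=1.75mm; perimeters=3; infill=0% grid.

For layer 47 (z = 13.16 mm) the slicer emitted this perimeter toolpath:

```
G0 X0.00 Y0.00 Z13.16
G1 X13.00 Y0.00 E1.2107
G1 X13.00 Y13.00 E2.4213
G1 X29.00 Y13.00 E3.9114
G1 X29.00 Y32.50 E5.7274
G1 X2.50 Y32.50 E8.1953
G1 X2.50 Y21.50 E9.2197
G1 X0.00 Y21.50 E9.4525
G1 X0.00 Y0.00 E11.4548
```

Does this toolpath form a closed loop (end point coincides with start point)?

Start point (G0): (0.00, 0.00). End point (last G1): the path returns to the start — closed.

yes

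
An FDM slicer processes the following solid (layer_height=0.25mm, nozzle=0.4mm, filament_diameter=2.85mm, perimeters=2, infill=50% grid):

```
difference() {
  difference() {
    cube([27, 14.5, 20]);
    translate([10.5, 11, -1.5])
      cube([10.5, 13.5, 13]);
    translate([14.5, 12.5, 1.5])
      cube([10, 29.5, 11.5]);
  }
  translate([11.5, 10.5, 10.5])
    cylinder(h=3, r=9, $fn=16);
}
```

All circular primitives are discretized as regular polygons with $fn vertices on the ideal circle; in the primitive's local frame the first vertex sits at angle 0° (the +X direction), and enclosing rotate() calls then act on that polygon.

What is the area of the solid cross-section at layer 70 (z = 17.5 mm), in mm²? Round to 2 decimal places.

391.50 mm²

At z = 17.5 mm: the cube is present — its section is the full 27×14.5 rectangle (area 391.50 mm²); the cube at (10.5, 11) is absent (z outside [-1.5, 11.5]); the cube at (14.5, 12.5) does not reach this height (z outside [1.5, 13]); Subtracting the remaining from the first: none of the subtracted shapes is present at this height, so the 27×14.5 cube is unchanged — area = 391.50 mm²; the cylinder at (11.5, 10.5) does not reach this height (z outside [10.5, 13.5]); Taking the first minus the rest: none of the subtracted shapes is present at this height, so that combined region is unchanged — area = 391.50 mm². Overall, the cross-section is a single solid region. Net area = 391.50 mm².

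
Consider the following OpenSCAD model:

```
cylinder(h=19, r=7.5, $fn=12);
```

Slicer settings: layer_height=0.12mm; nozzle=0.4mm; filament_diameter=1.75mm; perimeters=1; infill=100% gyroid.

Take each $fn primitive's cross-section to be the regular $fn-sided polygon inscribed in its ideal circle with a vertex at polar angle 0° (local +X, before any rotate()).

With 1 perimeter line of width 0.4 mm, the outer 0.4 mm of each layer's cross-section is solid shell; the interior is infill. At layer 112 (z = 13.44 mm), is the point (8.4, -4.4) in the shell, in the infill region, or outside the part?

outside

At z = 13.44 mm: the r=7.5 cylinder gives a regular 12-gon of circumradius 7.5 (constant along its height). Overall, the cross-section is a single solid region. The nearest boundary edge runs (3.75, -6.50)→(6.50, -3.75); distance from the point to it = 2.01 mm. The point is not inside any of the regions above, so it lies outside the cross-section (2.01 mm from the nearest boundary).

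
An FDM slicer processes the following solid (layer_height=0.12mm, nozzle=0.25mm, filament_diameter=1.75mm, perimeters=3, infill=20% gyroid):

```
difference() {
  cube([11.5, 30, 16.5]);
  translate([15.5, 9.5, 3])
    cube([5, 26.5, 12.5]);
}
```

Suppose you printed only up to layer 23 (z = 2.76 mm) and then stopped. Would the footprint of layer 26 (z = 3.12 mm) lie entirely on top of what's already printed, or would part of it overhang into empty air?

entirely on top

Compare the two slices. At z = 2.76: the cube (footprint 11.5×30) is included at this height (area 345.00 mm²); the cube at (15.5, 9.5) does not reach this height (z outside [3, 15.5]); Subtracting the remaining from the first: none of the subtracted shapes is present at this height, so the 11.5×30 cube is unchanged — area = 345.00 mm². At z = 3.12: the 11.5×30 cube contributes its full rectangle (area 345.00 mm²); the cube at (15.5, 9.5) (footprint 5×26.5) is included at this height (area 132.50 mm²); After the difference (first − rest): starting from the 11.5×30 cube (345.00 mm²), the 5×26.5 cube at (15.5, 9.5) misses the remaining region (no effect) — area = 345.00 mm². Checking containment: the cross-section at z = 3.12 is a subset of the cross-section at z = 2.76.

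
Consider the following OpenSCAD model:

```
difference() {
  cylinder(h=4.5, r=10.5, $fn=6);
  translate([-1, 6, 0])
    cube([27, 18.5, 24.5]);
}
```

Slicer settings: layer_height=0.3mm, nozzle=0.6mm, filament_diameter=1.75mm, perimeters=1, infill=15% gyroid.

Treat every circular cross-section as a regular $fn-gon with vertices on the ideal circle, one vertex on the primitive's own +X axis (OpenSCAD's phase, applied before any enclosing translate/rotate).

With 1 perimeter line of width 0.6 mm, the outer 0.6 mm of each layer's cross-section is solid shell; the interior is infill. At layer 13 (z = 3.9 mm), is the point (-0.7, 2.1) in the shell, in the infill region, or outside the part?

infill

At z = 3.9 mm: the r=10.5 cylinder contributes a regular 6-gon of circumradius 10.5; the 27×18.5 cube at (-1, 6) contributes its full rectangle; After the difference (first − rest): starting from the r=10.5 cylinder, the 27×18.5 cube at (-1, 6) partially overlaps it — only the 22.10 mm² overlap (of its 499.50 mm²) is removed, clipping the outline — 1 connected region. Overall, the cross-section is a single solid region. The nearest boundary edge runs (-1.00, 6.00)→(7.04, 6.00); distance from the point to it = 3.90 mm. The point is inside the cross-section and 3.90 mm from the nearest boundary — more than the 0.6 mm shell width (1 × 0.6), so it's in the infill interior.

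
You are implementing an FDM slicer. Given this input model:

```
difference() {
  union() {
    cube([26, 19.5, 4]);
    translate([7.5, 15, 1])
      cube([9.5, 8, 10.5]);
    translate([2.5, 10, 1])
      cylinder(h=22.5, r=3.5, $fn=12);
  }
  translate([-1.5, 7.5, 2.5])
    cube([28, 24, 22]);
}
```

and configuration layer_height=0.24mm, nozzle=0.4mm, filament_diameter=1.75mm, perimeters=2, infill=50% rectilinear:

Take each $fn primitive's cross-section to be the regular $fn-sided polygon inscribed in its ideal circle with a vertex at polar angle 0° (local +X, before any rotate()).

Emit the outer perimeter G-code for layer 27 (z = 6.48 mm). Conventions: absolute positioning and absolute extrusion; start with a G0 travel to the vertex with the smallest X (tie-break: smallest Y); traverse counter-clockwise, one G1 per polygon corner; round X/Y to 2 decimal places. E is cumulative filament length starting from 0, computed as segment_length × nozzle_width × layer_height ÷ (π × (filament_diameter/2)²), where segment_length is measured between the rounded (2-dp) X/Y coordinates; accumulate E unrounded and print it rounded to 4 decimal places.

At z = 6.48 mm: the cube is not intersected at this z (z outside [0, 4]); the cube at (7.5, 15) (footprint 9.5×8) is included at this height; the cylinder at (2.5, 10): section is a regular 12-gon, circumradius r=3.5; Taking the union: the 2 present regions are separate (no shared area or edge), so areas and boundary lengths simply add and each stays a separate island — 2 connected regions; the cube at (-1.5, 7.5) is present — its section is the full 28×24 rectangle; Taking the first minus the rest: starting from that combined region, the 28×24 cube at (-1.5, 7.5) partially overlaps it — only the 109.79 mm² overlap (of its 672.00 mm²) is removed, clipping the outline — 1 connected region. The outline is a single polygon with 5 vertices. Extrusion per mm of travel: 0.4 × 0.24 / (π × 0.875²) = 0.039912. Accumulating E over each segment gives final E = 0.3865.

G0 X0.22 Y7.50 Z6.48
G1 X0.75 Y6.97 E0.0299
G1 X2.50 Y6.50 E0.1022
G1 X4.25 Y6.97 E0.1746
G1 X4.78 Y7.50 E0.2045
G1 X0.22 Y7.50 E0.3865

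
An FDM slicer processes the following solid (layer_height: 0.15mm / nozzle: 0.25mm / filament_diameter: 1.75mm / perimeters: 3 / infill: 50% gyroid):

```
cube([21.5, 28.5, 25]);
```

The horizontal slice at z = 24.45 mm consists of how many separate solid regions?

At z = 24.45 mm: the cube (footprint 21.5×28.5) is included at this height. The result has 1 disconnected region.

1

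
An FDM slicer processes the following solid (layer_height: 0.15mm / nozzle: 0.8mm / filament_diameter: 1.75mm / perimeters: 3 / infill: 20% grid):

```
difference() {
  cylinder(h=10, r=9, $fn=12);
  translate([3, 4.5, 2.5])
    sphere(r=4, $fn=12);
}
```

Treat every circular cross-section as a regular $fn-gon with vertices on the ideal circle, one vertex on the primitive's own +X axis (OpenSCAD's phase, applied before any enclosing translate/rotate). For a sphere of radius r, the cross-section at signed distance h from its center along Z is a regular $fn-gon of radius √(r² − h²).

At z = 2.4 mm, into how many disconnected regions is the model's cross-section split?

1

At z = 2.4 mm: the cylinder: section is a regular 12-gon, circumradius r=9; the r=4 sphere at (3, 4.5) slices to a regular 12-gon of circumradius 3.999 (√(r²−h²) with h=0.1 from center); Subtracting the remaining from the first: starting from the r=9 cylinder, the r=4 sphere at (3, 4.5) partially overlaps it — only the 46.13 mm² overlap (of its 47.97 mm²) is removed, clipping the outline — 1 connected region. The result has 1 disconnected region.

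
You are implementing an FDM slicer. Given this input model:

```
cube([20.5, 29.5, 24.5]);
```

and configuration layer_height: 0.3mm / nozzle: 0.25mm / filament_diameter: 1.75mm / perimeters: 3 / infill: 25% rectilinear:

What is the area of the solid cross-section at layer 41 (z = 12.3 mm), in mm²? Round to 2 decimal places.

604.75 mm²

At z = 12.3 mm: the cube is present — its section is the full 20.5×29.5 rectangle (area 604.75 mm²). Overall, the cross-section is a single solid region. Net area = 604.75 mm².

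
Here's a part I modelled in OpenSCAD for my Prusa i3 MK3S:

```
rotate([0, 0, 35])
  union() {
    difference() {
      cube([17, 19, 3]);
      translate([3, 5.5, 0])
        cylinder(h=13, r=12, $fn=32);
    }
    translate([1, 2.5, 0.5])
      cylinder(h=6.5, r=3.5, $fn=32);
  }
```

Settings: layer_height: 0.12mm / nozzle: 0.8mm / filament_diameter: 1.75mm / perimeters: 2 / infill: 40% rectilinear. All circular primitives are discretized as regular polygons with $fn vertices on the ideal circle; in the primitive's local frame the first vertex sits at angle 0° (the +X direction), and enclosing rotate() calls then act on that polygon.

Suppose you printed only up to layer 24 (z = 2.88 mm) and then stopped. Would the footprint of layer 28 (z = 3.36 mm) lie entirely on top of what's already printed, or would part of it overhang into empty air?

entirely on top

Compare the two slices. At z = 2.88: the cube is present — its section is the full 17×19 rectangle (area 323.00 mm²); the cylinder at (3, 5.5): section is a regular 32-gon, circumradius r=12 (area = (32/2)·12.000²·sin(360°/32) = 449.49 mm²); After the difference (first − rest): starting from the 17×19 cube (323.00 mm²), the r=12 cylinder at (3, 5.5) partially overlaps it — only the 227.78 mm² overlap (of its 449.49 mm²) is removed, clipping the outline — area = 95.22 mm²; the r=3.5 cylinder at (1, 2.5) contributes a regular 32-gon of circumradius 3.5 (area = (32/2)·3.500²·sin(360°/32) = 38.24 mm²); Taking the union: the 2 present regions are separate (no shared area or edge), so areas and boundary lengths simply add and each stays a separate island — area = 133.46 mm²; (rotated 35° about Z; rotation is an isometry so areas/perimeters/island counts are preserved). At z = 3.36: the cube does not reach this height (z outside [0, 3]); the r=12 cylinder at (3, 5.5) gives a regular 32-gon of circumradius 12 (constant along its height) (area = (32/2)·12.000²·sin(360°/32) = 449.49 mm²); After the difference (first − rest): the first operand is absent here, so nothing remains; the r=3.5 cylinder at (1, 2.5) gives a regular 32-gon of circumradius 3.5 (constant along its height) (area = (32/2)·3.500²·sin(360°/32) = 38.24 mm²); Taking the union: only the r=3.5 cylinder at (1, 2.5) is present, so the union is just that shape — area = 38.24 mm²; (rotated 35° about Z; rotation is an isometry so areas/perimeters/island counts are preserved). Checking containment: the cross-section at z = 3.36 is a subset of the cross-section at z = 2.88.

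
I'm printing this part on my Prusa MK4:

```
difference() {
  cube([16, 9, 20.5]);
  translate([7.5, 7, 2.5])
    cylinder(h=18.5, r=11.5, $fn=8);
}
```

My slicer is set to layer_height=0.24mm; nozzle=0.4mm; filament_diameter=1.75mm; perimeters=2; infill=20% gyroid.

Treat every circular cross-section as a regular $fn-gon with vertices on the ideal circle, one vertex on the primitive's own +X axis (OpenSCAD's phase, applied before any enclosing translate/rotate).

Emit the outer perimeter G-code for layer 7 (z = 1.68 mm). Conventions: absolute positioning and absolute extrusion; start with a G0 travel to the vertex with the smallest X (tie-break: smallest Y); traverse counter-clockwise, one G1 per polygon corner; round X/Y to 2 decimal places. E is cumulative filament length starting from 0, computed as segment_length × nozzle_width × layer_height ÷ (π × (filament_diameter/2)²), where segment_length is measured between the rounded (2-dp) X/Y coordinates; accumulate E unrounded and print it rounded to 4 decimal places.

G0 X0.00 Y0.00 Z1.68
G1 X16.00 Y0.00 E0.6386
G1 X16.00 Y9.00 E0.9978
G1 X0.00 Y9.00 E1.6364
G1 X0.00 Y0.00 E1.9956

At z = 1.68 mm: the cube is present — its section is the full 16×9 rectangle; the cylinder at (7.5, 7) is not intersected at this z (z outside [2.5, 21]); Taking the first minus the rest: none of the subtracted shapes is present at this height, so the 16×9 cube is unchanged — 1 connected region. The outline is a single polygon with 4 vertices. Extrusion per mm of travel: 0.4 × 0.24 / (π × 0.875²) = 0.039912. Accumulating E over each segment gives final E = 1.9956.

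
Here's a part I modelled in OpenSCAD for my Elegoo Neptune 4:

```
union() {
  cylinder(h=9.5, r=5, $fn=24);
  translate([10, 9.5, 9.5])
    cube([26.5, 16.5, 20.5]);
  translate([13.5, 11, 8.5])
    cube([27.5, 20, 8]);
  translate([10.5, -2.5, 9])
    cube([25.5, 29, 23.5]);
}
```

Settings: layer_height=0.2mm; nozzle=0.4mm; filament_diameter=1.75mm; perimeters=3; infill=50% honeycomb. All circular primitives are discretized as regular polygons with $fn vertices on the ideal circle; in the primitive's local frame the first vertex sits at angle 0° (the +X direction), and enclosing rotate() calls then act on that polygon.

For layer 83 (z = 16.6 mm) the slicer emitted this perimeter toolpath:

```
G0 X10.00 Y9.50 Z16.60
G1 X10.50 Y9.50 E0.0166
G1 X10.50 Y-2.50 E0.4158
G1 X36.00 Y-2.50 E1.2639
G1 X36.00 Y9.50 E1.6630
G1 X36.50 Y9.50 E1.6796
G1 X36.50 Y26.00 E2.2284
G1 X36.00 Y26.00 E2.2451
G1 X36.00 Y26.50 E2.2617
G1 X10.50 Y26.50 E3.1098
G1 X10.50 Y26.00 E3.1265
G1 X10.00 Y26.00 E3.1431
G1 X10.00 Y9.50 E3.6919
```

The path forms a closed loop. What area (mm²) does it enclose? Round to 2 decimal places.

Apply the shoelace formula to the sequence of (X, Y) vertices; enclosed area = 756.00 mm².

756.00 mm²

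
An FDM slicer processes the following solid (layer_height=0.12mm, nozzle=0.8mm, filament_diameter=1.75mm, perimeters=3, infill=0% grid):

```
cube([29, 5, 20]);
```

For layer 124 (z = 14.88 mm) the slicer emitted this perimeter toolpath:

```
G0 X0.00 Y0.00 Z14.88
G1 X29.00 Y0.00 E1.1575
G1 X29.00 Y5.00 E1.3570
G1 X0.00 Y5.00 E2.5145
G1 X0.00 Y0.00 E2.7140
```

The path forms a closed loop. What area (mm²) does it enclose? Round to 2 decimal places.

145.00 mm²

Apply the shoelace formula to the sequence of (X, Y) vertices; enclosed area = 145.00 mm².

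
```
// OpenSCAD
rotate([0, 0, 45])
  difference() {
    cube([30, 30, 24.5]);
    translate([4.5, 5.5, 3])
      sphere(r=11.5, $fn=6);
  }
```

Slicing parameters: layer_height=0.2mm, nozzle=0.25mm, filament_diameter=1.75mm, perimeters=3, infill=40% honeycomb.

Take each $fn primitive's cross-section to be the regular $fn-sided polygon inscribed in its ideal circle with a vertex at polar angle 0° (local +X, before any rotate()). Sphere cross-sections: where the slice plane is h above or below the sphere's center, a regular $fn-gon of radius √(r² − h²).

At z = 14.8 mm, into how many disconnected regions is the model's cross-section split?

At z = 14.8 mm: the 30×30 cube contributes its full rectangle; the sphere at (4.5, 5.5) is absent (|z−center|=11.800 > r=11.5); Taking the first minus the rest: none of the subtracted shapes is present at this height, so the 30×30 cube is unchanged — 1 connected region; (whole slice rotated 45° about Z — lengths, areas and connectivity unchanged). The result has 1 disconnected region.

1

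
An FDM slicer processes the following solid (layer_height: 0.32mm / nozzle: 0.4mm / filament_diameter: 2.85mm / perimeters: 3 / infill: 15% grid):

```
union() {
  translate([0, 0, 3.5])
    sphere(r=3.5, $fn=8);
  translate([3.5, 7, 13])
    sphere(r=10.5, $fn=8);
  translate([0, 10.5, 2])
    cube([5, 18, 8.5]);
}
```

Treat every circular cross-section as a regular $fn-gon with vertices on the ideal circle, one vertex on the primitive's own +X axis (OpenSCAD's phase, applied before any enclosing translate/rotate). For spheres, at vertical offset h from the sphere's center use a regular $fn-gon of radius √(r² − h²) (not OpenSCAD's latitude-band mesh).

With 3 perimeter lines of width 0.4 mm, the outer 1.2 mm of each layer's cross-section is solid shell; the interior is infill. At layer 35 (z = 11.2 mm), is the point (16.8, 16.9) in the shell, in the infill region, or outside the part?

outside

At z = 11.2 mm: the sphere is absent (|z−center|=7.700 > r=3.5); the sphere at (3.5, 7): section is a regular 8-gon, circumradius = √(r²−h²) = √(10.5²−1.8²) = 10.345; the cube at (0, 10.5) does not reach this height (z outside [2, 10.5]); Merging all regions: only the r=10.5 sphere at (3.5, 7) is present, so the union is just that shape — 1 connected region. Overall, the cross-section is a single solid region. The nearest boundary edge runs (13.84, 7.00)→(10.81, 14.31); distance from the point to it = 6.52 mm. The point is not inside any of the regions above, so it lies outside the cross-section (6.52 mm from the nearest boundary).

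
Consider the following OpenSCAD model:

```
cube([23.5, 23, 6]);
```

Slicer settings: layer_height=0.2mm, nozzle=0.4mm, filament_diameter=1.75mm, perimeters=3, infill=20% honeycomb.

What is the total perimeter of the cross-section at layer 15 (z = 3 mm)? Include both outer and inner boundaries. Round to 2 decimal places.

93.00 mm

At z = 3 mm: the cube (footprint 23.5×23) is included at this height (perimeter 93.00 mm). Overall, the cross-section is a single solid region. Total boundary length (outer) = 93.00 mm.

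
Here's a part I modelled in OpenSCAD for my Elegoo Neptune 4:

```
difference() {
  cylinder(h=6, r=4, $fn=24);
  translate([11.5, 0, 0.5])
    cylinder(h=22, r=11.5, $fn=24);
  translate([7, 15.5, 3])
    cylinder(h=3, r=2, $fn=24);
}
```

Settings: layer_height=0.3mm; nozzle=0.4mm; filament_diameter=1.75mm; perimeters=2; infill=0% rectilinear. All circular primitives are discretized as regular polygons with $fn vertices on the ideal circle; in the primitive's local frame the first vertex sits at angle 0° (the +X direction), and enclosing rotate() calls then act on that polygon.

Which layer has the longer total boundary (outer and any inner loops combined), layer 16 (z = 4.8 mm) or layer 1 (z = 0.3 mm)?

Layer 16 (z = 4.8): the r=4 cylinder gives a regular 24-gon of circumradius 4 (constant along its height) (perimeter = 2·24·4.000·sin(180°/24) = 25.06 mm); the cylinder at (11.5, 0): section is a regular 24-gon, circumradius r=11.5 (perimeter = 2·24·11.500·sin(180°/24) = 72.05 mm); the cylinder at (7, 15.5): section is a regular 24-gon, circumradius r=2 (perimeter = 2·24·2.000·sin(180°/24) = 12.53 mm); Taking the first minus the rest: starting from the r=4 cylinder, the r=11.5 cylinder at (11.5, 0) partially overlaps it — only the 22.53 mm² overlap (of its 410.75 mm²) is removed, clipping the outline; the r=2 cylinder at (7, 15.5) misses the remaining region (no effect) — boundary = 22.09 mm. So its perimeter = 22.09 mm. Layer 1 (z = 0.3): the cylinder: section is a regular 24-gon, circumradius r=4 (perimeter = 2·24·4.000·sin(180°/24) = 25.06 mm); the cylinder at (11.5, 0) is not intersected at this z (z outside [0.5, 22.5]); the cylinder at (7, 15.5) does not reach this height (z outside [3, 6]); Taking the first minus the rest: none of the subtracted shapes is present at this height, so the r=4 cylinder is unchanged — boundary = 25.06 mm. So its perimeter = 25.06 mm. Layer 1 is larger (25.06 vs 22.09 mm).

layer 1 (z = 0.3 mm)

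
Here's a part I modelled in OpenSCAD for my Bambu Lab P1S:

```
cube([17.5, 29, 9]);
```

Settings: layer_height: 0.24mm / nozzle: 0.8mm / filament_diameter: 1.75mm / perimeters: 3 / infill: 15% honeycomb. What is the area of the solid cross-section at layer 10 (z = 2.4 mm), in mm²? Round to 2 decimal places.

507.50 mm²

At z = 2.4 mm: the cube is present — its section is the full 17.5×29 rectangle (area 507.50 mm²). Overall, the cross-section is a single solid region. Net area = 507.50 mm².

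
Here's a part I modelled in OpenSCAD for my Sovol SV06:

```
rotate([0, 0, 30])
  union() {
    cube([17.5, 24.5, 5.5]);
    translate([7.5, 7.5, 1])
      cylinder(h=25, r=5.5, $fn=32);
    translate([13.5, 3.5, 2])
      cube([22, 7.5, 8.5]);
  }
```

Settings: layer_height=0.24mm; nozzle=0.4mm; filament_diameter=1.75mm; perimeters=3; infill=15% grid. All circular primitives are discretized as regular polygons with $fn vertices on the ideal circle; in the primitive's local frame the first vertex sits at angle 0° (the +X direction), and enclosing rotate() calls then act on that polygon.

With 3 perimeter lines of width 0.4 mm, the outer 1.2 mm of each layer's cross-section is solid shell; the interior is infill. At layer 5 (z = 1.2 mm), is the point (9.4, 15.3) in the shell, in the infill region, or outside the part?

infill

At z = 1.2 mm: the cube (footprint 17.5×24.5) is included at this height; the cylinder at (7.5, 7.5): section is a regular 32-gon, circumradius r=5.5; the cube at (13.5, 3.5) does not reach this height (z outside [2, 10.5]); Combining (union): the r=5.5 cylinder at (7.5, 7.5) lies entirely inside the 17.5×24.5 cube, so the union is just the 17.5×24.5 cube — 1 connected region; (rotated 30° about Z; rotation is an isometry so areas/perimeters/island counts are preserved). Overall, the cross-section is a single solid region. Undo the 30° rotation: the query point maps to (15.791, 8.550) in the un-rotated model frame. The nearest boundary edge runs (17.50, 24.50)→(17.50, 0.00); distance from the point to it = 1.71 mm. The point is inside the cross-section and 1.71 mm from the nearest boundary — more than the 1.2 mm shell width (3 × 0.4), so it's in the infill interior.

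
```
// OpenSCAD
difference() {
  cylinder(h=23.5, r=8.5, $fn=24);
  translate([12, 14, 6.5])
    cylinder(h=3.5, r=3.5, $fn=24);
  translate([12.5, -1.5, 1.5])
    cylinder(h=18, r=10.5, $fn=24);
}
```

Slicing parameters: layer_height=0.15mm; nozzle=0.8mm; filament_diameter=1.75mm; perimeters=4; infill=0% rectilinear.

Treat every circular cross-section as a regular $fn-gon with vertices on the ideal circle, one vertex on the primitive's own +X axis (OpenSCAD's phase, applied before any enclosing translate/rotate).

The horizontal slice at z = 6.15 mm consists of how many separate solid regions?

1

At z = 6.15 mm: the r=8.5 cylinder gives a regular 24-gon of circumradius 8.5 (constant along its height); the cylinder at (12, 14) does not reach this height (z outside [6.5, 10]); the r=10.5 cylinder at (12.5, -1.5) contributes a regular 24-gon of circumradius 10.5; Subtracting the remaining from the first: starting from the r=8.5 cylinder, the r=10.5 cylinder at (12.5, -1.5) partially overlaps it — only the 60.98 mm² overlap (of its 342.42 mm²) is removed, clipping the outline — 1 connected region. The result has 1 disconnected region.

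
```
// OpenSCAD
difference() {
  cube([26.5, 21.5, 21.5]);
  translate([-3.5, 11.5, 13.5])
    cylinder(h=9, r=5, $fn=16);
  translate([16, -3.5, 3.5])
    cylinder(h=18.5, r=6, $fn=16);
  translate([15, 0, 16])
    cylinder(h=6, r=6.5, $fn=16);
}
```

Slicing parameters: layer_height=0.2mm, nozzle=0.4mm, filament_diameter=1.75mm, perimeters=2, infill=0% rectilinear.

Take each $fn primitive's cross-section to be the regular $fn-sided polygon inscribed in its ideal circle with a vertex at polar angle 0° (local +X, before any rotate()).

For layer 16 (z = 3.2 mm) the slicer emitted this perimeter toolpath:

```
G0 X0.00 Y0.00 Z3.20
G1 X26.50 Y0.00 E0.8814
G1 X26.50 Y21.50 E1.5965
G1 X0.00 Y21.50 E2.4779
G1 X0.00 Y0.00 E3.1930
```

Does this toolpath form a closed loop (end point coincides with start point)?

yes

Start point (G0): (0.00, 0.00). End point (last G1): the path returns to the start — closed.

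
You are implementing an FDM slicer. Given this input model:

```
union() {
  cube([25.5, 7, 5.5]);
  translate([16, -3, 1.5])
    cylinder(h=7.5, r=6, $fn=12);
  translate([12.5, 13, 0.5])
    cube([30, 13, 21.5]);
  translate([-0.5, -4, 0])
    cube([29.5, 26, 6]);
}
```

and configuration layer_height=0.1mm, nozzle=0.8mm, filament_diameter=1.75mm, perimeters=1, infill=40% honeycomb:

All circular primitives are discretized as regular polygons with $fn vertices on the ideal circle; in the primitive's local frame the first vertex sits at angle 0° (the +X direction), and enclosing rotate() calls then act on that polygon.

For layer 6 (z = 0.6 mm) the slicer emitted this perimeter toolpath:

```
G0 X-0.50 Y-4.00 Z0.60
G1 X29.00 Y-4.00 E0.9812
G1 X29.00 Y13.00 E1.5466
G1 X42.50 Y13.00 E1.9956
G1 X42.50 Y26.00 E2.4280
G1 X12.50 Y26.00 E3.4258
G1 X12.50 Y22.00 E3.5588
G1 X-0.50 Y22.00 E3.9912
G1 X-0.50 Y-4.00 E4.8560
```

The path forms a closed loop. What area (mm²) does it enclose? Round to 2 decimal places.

1008.50 mm²

Apply the shoelace formula to the sequence of (X, Y) vertices; enclosed area = 1008.50 mm².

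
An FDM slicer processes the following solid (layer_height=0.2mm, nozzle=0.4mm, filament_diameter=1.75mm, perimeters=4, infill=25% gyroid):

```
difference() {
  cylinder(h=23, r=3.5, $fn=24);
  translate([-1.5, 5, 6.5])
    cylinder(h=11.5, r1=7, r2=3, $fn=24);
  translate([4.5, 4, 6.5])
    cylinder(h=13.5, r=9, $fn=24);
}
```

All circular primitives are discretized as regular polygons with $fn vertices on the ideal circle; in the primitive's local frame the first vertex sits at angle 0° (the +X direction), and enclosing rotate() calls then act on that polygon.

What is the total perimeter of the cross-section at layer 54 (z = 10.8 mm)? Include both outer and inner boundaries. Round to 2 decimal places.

At z = 10.8 mm: the r=3.5 cylinder gives a regular 24-gon of circumradius 3.5 (constant along its height) (perimeter = 2·24·3.500·sin(180°/24) = 21.93 mm); the cone at (-1.5, 5) (r1=7→r2=3) has section circumradius 5.504 here — a regular 24-gon (perimeter = 2·24·5.504·sin(180°/24) = 34.49 mm); the r=9 cylinder at (4.5, 4) contributes a regular 24-gon of circumradius 9 (perimeter = 2·24·9.000·sin(180°/24) = 56.39 mm); After the difference (first − rest): starting from the r=3.5 cylinder, the cone at (-1.5, 5) partially overlaps it — only the 18.11 mm² overlap (of its 94.10 mm²) is removed, clipping the outline; the r=9 cylinder at (4.5, 4) partially overlaps it — only the 18.19 mm² overlap (of its 251.57 mm²) is removed, clipping the outline — boundary = 9.52 mm. Overall, the cross-section is a single solid region. Total boundary length (outer) = 9.52 mm.

9.52 mm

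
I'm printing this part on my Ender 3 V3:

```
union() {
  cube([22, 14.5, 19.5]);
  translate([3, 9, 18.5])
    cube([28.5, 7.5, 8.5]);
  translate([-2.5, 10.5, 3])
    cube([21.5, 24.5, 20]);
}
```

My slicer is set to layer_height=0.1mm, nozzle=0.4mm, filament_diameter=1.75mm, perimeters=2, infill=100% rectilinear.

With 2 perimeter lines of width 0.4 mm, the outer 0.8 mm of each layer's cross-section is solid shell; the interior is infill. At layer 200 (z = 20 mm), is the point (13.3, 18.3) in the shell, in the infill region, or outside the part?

At z = 20 mm: the cube is not intersected at this z (z outside [0, 19.5]); the 28.5×7.5 cube at (3, 9) contributes its full rectangle; the cube at (-2.5, 10.5) is present — its section is the full 21.5×24.5 rectangle; Taking the union: the regions partially overlap (shared area 96.00 mm²), so overlapping operands fuse into one piece — 1 connected region. Overall, the cross-section is a single solid region. The nearest boundary edge runs (19.00, 35.00)→(19.00, 16.50); distance from the point to it = 5.70 mm. The point is inside the cross-section and 5.70 mm from the nearest boundary — more than the 0.8 mm shell width (2 × 0.4), so it's in the infill interior.

infill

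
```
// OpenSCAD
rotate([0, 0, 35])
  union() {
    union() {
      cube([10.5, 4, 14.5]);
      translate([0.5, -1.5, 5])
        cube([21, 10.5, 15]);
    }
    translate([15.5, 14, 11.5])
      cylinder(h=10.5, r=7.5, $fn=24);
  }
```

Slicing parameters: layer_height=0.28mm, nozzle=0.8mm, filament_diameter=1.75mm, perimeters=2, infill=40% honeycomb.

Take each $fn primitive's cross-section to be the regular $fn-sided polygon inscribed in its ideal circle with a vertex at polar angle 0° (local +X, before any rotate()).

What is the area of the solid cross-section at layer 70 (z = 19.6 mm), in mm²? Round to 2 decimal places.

376.36 mm²

At z = 19.6 mm: the cube does not reach this height (z outside [0, 14.5]); the cube at (0.5, -1.5) (footprint 21×10.5) is included at this height (area 220.50 mm²); Combining (union): only the 21×10.5 cube at (0.5, -1.5) is present, so the union is just that shape — area = 220.50 mm²; the r=7.5 cylinder at (15.5, 14) contributes a regular 24-gon of circumradius 7.5 (area = (24/2)·7.500²·sin(360°/24) = 174.70 mm²); Taking the union: the regions partially overlap — summed areas 395.20 mm² minus the doubly-counted overlap 18.84 mm² gives 376.36 mm² — area = 376.36 mm²; (rotated 35° about Z; rotation is an isometry so areas/perimeters/island counts are preserved). Overall, the cross-section is a single solid region. Net area = 376.36 mm².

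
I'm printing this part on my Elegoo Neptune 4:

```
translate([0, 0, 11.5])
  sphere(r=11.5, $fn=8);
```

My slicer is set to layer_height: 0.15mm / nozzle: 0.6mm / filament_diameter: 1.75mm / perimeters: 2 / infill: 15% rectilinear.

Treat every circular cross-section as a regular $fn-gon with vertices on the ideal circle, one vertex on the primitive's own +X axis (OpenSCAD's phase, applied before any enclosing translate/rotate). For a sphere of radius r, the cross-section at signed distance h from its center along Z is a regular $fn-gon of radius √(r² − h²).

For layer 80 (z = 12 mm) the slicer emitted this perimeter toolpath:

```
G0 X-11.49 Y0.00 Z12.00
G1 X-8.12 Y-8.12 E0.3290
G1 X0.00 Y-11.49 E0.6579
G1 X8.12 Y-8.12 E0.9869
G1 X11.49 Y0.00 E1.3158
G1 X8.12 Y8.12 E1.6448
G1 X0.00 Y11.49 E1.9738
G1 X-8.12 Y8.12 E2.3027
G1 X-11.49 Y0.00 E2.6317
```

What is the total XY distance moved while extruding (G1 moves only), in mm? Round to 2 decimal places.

70.33 mm

Sum the Euclidean lengths of each G1 segment: total = 70.33 mm.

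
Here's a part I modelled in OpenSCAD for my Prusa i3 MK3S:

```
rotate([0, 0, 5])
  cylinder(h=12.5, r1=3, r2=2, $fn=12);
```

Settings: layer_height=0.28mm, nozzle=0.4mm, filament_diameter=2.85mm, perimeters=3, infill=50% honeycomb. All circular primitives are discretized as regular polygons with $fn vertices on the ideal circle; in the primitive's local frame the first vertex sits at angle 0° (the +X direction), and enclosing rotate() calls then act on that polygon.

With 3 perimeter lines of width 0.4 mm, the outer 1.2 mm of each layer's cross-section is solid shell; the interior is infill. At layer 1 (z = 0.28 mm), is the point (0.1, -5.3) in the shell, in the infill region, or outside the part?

At z = 0.28 mm: the cone: at t=0.022 of its height the radius interpolates to r₁+(r₂−r₁)t = 2.978, giving a regular 12-gon of that circumradius; (whole slice rotated 5° about Z — lengths, areas and connectivity unchanged). Overall, the cross-section is a single solid region. Undo the 5° rotation: the query point maps to (-0.362, -5.289) in the un-rotated model frame. The nearest boundary edge runs (-1.49, -2.58)→(-0.00, -2.98); distance from the point to it = 2.34 mm. The point is not inside any of the regions above, so it lies outside the cross-section (2.34 mm from the nearest boundary).

outside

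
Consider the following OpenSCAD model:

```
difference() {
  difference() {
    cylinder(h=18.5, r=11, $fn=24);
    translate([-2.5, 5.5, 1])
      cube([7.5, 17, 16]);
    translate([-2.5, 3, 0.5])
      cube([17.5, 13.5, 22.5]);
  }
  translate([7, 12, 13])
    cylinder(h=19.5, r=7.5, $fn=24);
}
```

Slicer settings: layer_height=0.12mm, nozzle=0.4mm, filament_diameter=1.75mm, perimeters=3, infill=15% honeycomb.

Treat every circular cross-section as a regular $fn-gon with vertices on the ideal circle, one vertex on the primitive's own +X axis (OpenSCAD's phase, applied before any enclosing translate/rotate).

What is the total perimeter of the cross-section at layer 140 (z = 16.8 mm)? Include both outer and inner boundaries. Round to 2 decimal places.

72.94 mm

At z = 16.8 mm: the r=11 cylinder contributes a regular 24-gon of circumradius 11 (perimeter = 2·24·11.000·sin(180°/24) = 68.92 mm); the 7.5×17 cube at (-2.5, 5.5) contributes its full rectangle (perimeter 49.00 mm); the cube at (-2.5, 3) (footprint 17.5×13.5) is included at this height (perimeter 62.00 mm); Subtracting the remaining from the first: starting from the r=11 cylinder, the 7.5×17 cube at (-2.5, 5.5) partially overlaps it — only the 38.54 mm² overlap (of its 127.50 mm²) is removed, clipping the outline; the 17.5×13.5 cube at (-2.5, 3) partially overlaps it — only the 42.60 mm² overlap (of its 236.25 mm²) is removed, clipping the outline — boundary = 72.94 mm; the cylinder at (7, 12): section is a regular 24-gon, circumradius r=7.5 (perimeter = 2·24·7.500·sin(180°/24) = 46.99 mm); Taking the first minus the rest: starting from the result so far, the r=7.5 cylinder at (7, 12) misses the remaining region (no effect) — boundary = 72.94 mm. Overall, the cross-section is a single solid region. Total boundary length (outer) = 72.94 mm.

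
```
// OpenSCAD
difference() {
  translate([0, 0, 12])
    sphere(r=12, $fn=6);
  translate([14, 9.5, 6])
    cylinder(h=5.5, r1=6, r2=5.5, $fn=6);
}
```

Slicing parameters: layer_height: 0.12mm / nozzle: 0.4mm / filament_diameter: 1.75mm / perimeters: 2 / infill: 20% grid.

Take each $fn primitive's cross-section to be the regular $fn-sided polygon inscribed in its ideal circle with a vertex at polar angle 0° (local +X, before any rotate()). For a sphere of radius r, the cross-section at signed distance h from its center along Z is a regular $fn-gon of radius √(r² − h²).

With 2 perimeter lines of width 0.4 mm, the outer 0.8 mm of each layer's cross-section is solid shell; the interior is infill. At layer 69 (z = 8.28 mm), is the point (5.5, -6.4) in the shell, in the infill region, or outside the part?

At z = 8.28 mm: the sphere: section is a regular 6-gon, circumradius = √(r²−h²) = √(12²−3.72²) = 11.409; the cone at (14, 9.5) (r1=6→r2=5.5) has section circumradius 5.793 here — a regular 6-gon; Taking the first minus the rest: starting from the r=12 sphere, the cone at (14, 9.5) misses the remaining region (no effect) — 1 connected region. Overall, the cross-section is a single solid region. The nearest boundary edge runs (11.41, 0.00)→(5.70, -9.88); distance from the point to it = 1.92 mm. The point is inside the cross-section and 1.92 mm from the nearest boundary — more than the 0.8 mm shell width (2 × 0.4), so it's in the infill interior.

infill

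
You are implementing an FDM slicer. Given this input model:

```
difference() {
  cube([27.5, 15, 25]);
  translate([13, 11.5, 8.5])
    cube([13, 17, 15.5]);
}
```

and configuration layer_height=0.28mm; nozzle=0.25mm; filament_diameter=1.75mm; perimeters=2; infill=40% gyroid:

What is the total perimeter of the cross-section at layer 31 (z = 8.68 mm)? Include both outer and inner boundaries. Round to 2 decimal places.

92.00 mm

At z = 8.68 mm: the 27.5×15 cube contributes its full rectangle (perimeter 85.00 mm); the 13×17 cube at (13, 11.5) contributes its full rectangle (perimeter 60.00 mm); After the difference (first − rest): starting from the 27.5×15 cube, the 13×17 cube at (13, 11.5) partially overlaps it — only the 45.50 mm² overlap (of its 221.00 mm²) is removed, clipping the outline — boundary = 92.00 mm. Overall, the cross-section is a single solid region. Total boundary length (outer) = 92.00 mm.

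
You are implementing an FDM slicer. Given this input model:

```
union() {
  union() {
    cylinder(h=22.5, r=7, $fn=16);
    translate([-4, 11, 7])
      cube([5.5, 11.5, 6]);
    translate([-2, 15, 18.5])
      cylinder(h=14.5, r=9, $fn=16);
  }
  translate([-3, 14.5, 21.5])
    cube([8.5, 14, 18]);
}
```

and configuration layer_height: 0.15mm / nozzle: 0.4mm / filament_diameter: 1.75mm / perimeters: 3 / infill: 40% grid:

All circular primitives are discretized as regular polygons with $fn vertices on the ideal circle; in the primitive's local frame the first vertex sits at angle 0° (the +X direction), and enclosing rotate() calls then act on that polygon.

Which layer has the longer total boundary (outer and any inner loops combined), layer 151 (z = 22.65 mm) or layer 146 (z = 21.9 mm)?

layer 146 (z = 21.9 mm)

Layer 151 (z = 22.65): the cylinder is not intersected at this z (z outside [0, 22.5]); the cube at (-4, 11) does not reach this height (z outside [7, 13]); the cylinder at (-2, 15): section is a regular 16-gon, circumradius r=9 (perimeter = 2·16·9.000·sin(180°/16) = 56.19 mm); Combining (union): only the r=9 cylinder at (-2, 15) is present, so the union is just that shape — boundary = 56.19 mm; the cube at (-3, 14.5) (footprint 8.5×14) is included at this height (perimeter 45.00 mm); Taking the union: the regions partially overlap (shared area 70.66 mm²), so the edge portions inside another operand are dropped and the merged outline is re-measured after clipping — boundary = 68.13 mm. So its perimeter = 68.13 mm. Layer 146 (z = 21.9): the r=7 cylinder contributes a regular 16-gon of circumradius 7 (perimeter = 2·16·7.000·sin(180°/16) = 43.70 mm); the cube at (-4, 11) is not intersected at this z (z outside [7, 13]); the r=9 cylinder at (-2, 15) gives a regular 16-gon of circumradius 9 (constant along its height) (perimeter = 2·16·9.000·sin(180°/16) = 56.19 mm); Merging all regions: the regions partially overlap (shared area 2.04 mm²), so the edge portions inside another operand are dropped and the merged outline is re-measured after clipping — boundary = 90.56 mm; the 8.5×14 cube at (-3, 14.5) contributes its full rectangle (perimeter 45.00 mm); Merging all regions: the regions partially overlap (shared area 70.66 mm²), so the edge portions inside another operand are dropped and the merged outline is re-measured after clipping — boundary = 102.50 mm. So its perimeter = 102.50 mm. Layer 146 is larger (102.50 vs 68.13 mm).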